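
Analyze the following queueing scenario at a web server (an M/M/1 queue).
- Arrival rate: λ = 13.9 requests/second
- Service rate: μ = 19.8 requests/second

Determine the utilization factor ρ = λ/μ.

Server utilization: ρ = λ/μ
ρ = 13.9/19.8 = 0.7020
The server is busy 70.20% of the time.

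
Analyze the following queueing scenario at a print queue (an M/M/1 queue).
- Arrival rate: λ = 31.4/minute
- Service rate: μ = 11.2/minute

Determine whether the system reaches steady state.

Stability requires ρ = λ/(cμ) < 1
ρ = 31.4/(1 × 11.2) = 31.4/11.20 = 2.8036
Since 2.8036 ≥ 1, the system is UNSTABLE.
Queue grows without bound. Need μ > λ = 31.4.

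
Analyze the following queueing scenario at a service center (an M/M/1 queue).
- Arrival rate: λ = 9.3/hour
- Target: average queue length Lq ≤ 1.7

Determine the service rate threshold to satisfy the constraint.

For M/M/1: Lq = λ²/(μ(μ-λ))
Need Lq ≤ 1.7, i.e. μ(μ-λ) ≥ λ²/1.7
μ² - 9.3μ - 86.49/1.7 ≥ 0  →  μ² - 9.3μ - 50.87647 ≥ 0
Quadratic formula (positive root): μ = [λ + √(λ² + 4×50.87647)]/2
Discriminant: 86.49 + 4×50.87647 = 289.9959, √289.9959 = 17.0293
μ ≥ (9.3 + 17.0293)/2 = 13.1646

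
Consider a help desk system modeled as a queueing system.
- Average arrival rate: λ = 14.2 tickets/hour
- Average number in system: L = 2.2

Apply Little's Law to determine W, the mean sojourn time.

Little's Law: L = λW, so W = L/λ
W = 2.2/14.2 = 0.1549 hours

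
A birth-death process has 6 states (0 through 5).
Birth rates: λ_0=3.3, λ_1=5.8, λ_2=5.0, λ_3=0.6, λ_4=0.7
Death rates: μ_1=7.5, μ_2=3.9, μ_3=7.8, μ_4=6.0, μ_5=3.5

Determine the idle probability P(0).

Ratios P(n)/P(0) = (λ₀···λₙ₋₁)/(μ₁···μₙ):
P(1)/P(0) = (3.3)/(7.5) = 0.4400
P(2)/P(0) = (3.3×5.8)/(7.5×3.9) = 0.6544
P(3)/P(0) = (3.3×5.8×5.0)/(7.5×3.9×7.8) = 0.4195
P(4)/P(0) = (3.3×5.8×5.0×0.6)/(7.5×3.9×7.8×6.0) = 0.04195
P(5)/P(0) = (3.3×5.8×5.0×0.6×0.7)/(7.5×3.9×7.8×6.0×3.5) = 0.008389

Normalization: ∑ P(n) = 1
P(0) × (1.0000 + 0.4400 + 0.6544 + 0.4195 + 0.04195 + 0.008389) = 1
P(0) × 2.5642 = 1
P(0) = 1/2.5642 = 0.3900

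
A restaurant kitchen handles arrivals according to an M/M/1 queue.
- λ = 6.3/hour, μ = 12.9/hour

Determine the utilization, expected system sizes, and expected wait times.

Step 1: ρ = λ/μ = 6.3/12.9 = 0.4884
Step 2: L = λ/(μ-λ) = 6.3/6.60 = 0.9545
Step 3: Lq = λ²/(μ(μ-λ)) = 39.69/(12.9×6.60) = 0.4662
Step 4: W = 1/(μ-λ) = 1/6.60 = 0.151515
Step 5: Wq = λ/(μ(μ-λ)) = 6.3/(12.9×6.60) = 0.07400
Step 6: P(0) = 1-ρ = 0.5116
Verify: L = λW = 6.3×0.151515 = 0.9545 ✔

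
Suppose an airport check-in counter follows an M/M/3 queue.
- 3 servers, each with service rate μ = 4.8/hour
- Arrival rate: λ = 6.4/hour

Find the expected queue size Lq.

Traffic intensity: ρ = λ/(cμ) = 6.4/(3×4.8) = 0.4444
Since ρ = 0.4444 < 1, system is stable.
Offered load a = λ/μ = cρ = 6.4/4.8 = 1.3333
P₀ = [ Σₙ₌₀^2 aⁿ/n! + a^3/(3!(1-ρ)) ]⁻¹
Σ = a^0/0! + a^1/1! + a^2/2! = 1.0000 + 1.3333 + 0.8889 = 3.2222
a^3/(3!(1-ρ)) = 2.3704/(6 × 0.5556) = 0.7111
P₀ = 1/(3.2222 + 0.7111) = 0.2542
Lq = P₀·a^3·ρ / (3!(1-ρ)²) = 0.2542 × 2.3704 × 0.4444 / (6 × 0.3086) = 0.1446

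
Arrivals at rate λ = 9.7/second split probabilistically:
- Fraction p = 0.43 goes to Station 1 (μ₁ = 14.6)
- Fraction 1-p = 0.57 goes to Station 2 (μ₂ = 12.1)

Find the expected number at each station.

Effective rates: λ₁ = 9.7×0.43 = 4.171, λ₂ = 9.7×0.57 = 5.529
Station 1: ρ₁ = 4.171/14.6 = 0.28568, L₁ = ρ₁/(1-ρ₁) = 0.28568/(1-0.28568) = 0.3999
Station 2: ρ₂ = 5.529/12.1 = 0.45694, L₂ = ρ₂/(1-ρ₂) = 0.45694/(1-0.45694) = 0.8414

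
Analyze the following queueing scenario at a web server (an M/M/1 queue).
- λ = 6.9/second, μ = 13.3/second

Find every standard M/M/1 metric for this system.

Step 1: ρ = λ/μ = 6.9/13.3 = 0.5188
Step 2: L = λ/(μ-λ) = 6.9/6.40 = 1.0781
Step 3: Lq = λ²/(μ(μ-λ)) = 47.61/(13.3×6.40) = 0.5593
Step 4: W = 1/(μ-λ) = 1/6.40 = 0.15625
Step 5: Wq = λ/(μ(μ-λ)) = 6.9/(13.3×6.40) = 0.08106
Step 6: P(0) = 1-ρ = 0.4812
Verify: L = λW = 6.9×0.15625 = 1.0781 ✔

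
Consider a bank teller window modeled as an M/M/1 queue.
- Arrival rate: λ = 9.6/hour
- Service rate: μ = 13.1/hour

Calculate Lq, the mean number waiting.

ρ = λ/μ = 9.6/13.1 = 0.7328
For M/M/1: Lq = λ²/(μ(μ-λ))
Lq = 92.16/(13.1 × 3.50)
Lq = 2.0100 transactions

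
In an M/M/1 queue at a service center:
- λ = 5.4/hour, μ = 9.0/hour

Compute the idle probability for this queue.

ρ = λ/μ = 5.4/9.0 = 0.6000
P(0) = 1 - ρ = 1 - 0.6000 = 0.4000
The server is idle 40.00% of the time.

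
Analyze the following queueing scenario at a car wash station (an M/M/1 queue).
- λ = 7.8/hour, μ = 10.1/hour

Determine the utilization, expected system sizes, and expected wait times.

Step 1: ρ = λ/μ = 7.8/10.1 = 0.7723
Step 2: L = λ/(μ-λ) = 7.8/2.30 = 3.3913
Step 3: Lq = λ²/(μ(μ-λ)) = 60.84/(10.1×2.30) = 2.6190
Step 4: W = 1/(μ-λ) = 1/2.30 = 0.43478
Step 5: Wq = λ/(μ(μ-λ)) = 7.8/(10.1×2.30) = 0.3358
Step 6: P(0) = 1-ρ = 0.2277
Verify: L = λW = 7.8×0.43478 = 3.3913 ✔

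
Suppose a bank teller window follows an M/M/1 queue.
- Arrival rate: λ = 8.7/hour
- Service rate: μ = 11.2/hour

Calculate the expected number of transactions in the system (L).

ρ = λ/μ = 8.7/11.2 = 0.7768
For M/M/1: L = λ/(μ-λ)
L = 8.7/(11.2-8.7) = 8.7/2.50
L = 3.4800 transactions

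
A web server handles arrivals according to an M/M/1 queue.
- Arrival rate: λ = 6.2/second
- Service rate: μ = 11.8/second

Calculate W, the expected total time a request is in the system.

First, compute utilization: ρ = λ/μ = 6.2/11.8 = 0.5254
For M/M/1: W = 1/(μ-λ)
W = 1/(11.8-6.2) = 1/5.60
W = 0.1786 seconds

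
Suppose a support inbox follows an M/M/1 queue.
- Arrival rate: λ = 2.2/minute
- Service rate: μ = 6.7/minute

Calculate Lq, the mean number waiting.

ρ = λ/μ = 2.2/6.7 = 0.3284
For M/M/1: Lq = λ²/(μ(μ-λ))
Lq = 4.84/(6.7 × 4.50)
Lq = 0.1605 emails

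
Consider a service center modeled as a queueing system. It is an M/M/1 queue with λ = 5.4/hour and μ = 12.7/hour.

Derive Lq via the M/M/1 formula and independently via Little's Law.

Method 1 (direct): Lq = λ²/(μ(μ-λ)) = 29.16/(12.7 × 7.30) = 0.3145

Method 2 (Little's Law):
W = 1/(μ-λ) = 1/7.30 = 0.136986
Wq = W - 1/μ = 0.136986 - 0.0787402 = 0.058246
Lq = λWq = 5.4 × 0.058246 = 0.3145 ✔ (matches Method 1)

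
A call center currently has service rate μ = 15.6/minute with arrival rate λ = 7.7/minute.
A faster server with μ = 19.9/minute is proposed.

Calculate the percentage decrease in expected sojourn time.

System 1: ρ₁ = 7.7/15.6 = 0.4936, W₁ = 1/(15.6-7.7) = 0.1266
System 2: ρ₂ = 7.7/19.9 = 0.3869, W₂ = 1/(19.9-7.7) = 0.08197
Improvement: (W₁-W₂)/W₁ = (0.1266-0.08197)/0.1266 = 35.25%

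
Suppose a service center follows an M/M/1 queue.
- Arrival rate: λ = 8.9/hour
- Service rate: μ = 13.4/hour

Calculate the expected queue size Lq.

ρ = λ/μ = 8.9/13.4 = 0.6642
For M/M/1: Lq = λ²/(μ(μ-λ))
Lq = 79.21/(13.4 × 4.50)
Lq = 1.3136 customers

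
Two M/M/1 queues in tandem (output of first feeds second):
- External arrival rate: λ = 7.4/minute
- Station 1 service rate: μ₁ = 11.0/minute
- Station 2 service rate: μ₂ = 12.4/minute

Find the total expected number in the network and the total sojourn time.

By Jackson's theorem, each station behaves as independent M/M/1.
Station 1: ρ₁ = 7.4/11.0 = 0.6727, L₁ = ρ₁/(1-ρ₁) = λ/(μ₁-λ) = 7.4/3.60 = 2.0556
Station 2: ρ₂ = 7.4/12.4 = 0.5968, L₂ = ρ₂/(1-ρ₂) = λ/(μ₂-λ) = 7.4/5.00 = 1.4800
Total: L = L₁ + L₂ = 2.0556 + 1.4800 = 3.5356
W = L/λ = 3.5356/7.4 = 0.4778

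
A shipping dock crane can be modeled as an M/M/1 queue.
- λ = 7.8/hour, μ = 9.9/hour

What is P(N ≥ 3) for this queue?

ρ = λ/μ = 7.8/9.9 = 0.7879
P(N ≥ n) = ρⁿ
P(N ≥ 3) = 0.7879^3
P(N ≥ 3) = 0.4891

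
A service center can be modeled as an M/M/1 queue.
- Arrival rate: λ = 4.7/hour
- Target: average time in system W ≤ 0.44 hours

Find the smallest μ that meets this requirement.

For M/M/1: W = 1/(μ-λ)
Need W ≤ 0.44, so 1/(μ-λ) ≤ 0.44
μ - λ ≥ 1/0.44 = 2.2727
μ ≥ 4.7 + 2.2727 = 6.9727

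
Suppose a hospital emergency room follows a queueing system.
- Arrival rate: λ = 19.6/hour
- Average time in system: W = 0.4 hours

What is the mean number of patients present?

Little's Law: L = λW
L = 19.6 × 0.4 = 7.8400 patients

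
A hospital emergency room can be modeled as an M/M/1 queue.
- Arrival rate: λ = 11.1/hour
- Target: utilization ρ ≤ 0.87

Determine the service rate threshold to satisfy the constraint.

ρ = λ/μ, so μ = λ/ρ
μ ≥ 11.1/0.87 = 12.7586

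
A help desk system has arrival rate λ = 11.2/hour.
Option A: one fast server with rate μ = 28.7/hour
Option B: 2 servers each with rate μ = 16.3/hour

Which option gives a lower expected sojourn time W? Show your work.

Option A: single server μ = 28.7 (M/M/1)
  ρ_A = 11.2/28.7 = 0.3902
  W_A = 1/(μ-λ) = 1/(28.7-11.2) = 1/17.50 = 0.05714

Option B: 2 servers μ = 16.3 (M/M/2)
  ρ_B = λ/(cμ) = 11.2/(2×16.3) = 0.3436
  Offered load a = λ/μ = cρ = 11.2/16.3 = 0.6871
  P₀ = [ Σₙ₌₀^1 aⁿ/n! + a^2/(2!(1-ρ)) ]⁻¹
  Σ = a^0/0! + a^1/1! = 1.0000 + 0.6871 = 1.6871
  a^2/(2!(1-ρ)) = 0.4721/(2 × 0.6564) = 0.3596
  P₀ = 1/(1.6871 + 0.3596) = 0.4886
  Lq = P₀·a^2·ρ / (2!(1-ρ)²) = 0.488584 × 0.472129 × 0.343558 / (2 × 0.430916) = 0.09196
  Wq_B = Lq/λ = 0.091956/11.2 = 0.008210
  W_B = Wq_B + 1/μ = 0.008210 + 0.06135 = 0.06956

Since W_A = 0.05714 < W_B = 0.06956, Option A (single fast server) has the shorter time in system.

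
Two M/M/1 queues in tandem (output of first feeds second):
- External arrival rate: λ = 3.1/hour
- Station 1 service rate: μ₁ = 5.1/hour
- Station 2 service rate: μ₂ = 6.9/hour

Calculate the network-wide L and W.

By Jackson's theorem, each station behaves as independent M/M/1.
Station 1: ρ₁ = 3.1/5.1 = 0.6078, L₁ = ρ₁/(1-ρ₁) = λ/(μ₁-λ) = 3.1/2.00 = 1.5500
Station 2: ρ₂ = 3.1/6.9 = 0.4493, L₂ = ρ₂/(1-ρ₂) = λ/(μ₂-λ) = 3.1/3.80 = 0.8158
Total: L = L₁ + L₂ = 1.5500 + 0.8158 = 2.3658
W = L/λ = 2.3658/3.1 = 0.7632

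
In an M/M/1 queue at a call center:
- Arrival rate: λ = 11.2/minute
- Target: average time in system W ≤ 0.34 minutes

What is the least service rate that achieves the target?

For M/M/1: W = 1/(μ-λ)
Need W ≤ 0.34, so 1/(μ-λ) ≤ 0.34
μ - λ ≥ 1/0.34 = 2.9412
μ ≥ 11.2 + 2.9412 = 14.1412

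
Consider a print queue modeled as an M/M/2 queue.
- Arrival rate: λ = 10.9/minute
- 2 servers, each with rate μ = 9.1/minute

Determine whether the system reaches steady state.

Stability requires ρ = λ/(cμ) < 1
ρ = 10.9/(2 × 9.1) = 10.9/18.20 = 0.5989
Since 0.5989 < 1, the system is STABLE.
The servers are busy 59.89% of the time.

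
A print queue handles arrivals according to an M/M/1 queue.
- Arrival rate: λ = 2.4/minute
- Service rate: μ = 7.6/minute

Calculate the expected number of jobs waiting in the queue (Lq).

ρ = λ/μ = 2.4/7.6 = 0.3158
For M/M/1: Lq = λ²/(μ(μ-λ))
Lq = 5.76/(7.6 × 5.20)
Lq = 0.1457 jobs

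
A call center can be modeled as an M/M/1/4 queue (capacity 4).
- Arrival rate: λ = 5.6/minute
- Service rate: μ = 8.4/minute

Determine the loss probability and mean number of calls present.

ρ = λ/μ = 5.6/8.4 = 0.66667
P₀ = (1-ρ)/(1-ρ^(K+1)) = (1-0.66667)/(1-0.66667^5) = 0.3333/0.8683 = 0.3839
P_K = P₀×ρ^K = 0.38388 × 0.66667^4 = 0.38388 × 0.19753 = 0.07583
Blocking probability P_4 = 0.07583 (7.58%)
L = ρ[1 - (K+1)ρ^K + Kρ^(K+1)] / [(1-ρ)(1-ρ^(K+1))]
L = 0.66667 × (1 - 5×0.197535 + 4×0.131691) / ((1 - 0.66667) × (1 - 0.131691)) = 1.2417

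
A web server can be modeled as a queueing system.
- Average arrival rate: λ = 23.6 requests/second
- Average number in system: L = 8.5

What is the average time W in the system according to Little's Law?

Little's Law: L = λW, so W = L/λ
W = 8.5/23.6 = 0.3602 seconds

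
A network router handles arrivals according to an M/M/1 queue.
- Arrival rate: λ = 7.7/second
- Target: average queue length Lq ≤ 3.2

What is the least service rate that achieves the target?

For M/M/1: Lq = λ²/(μ(μ-λ))
Need Lq ≤ 3.2, i.e. μ(μ-λ) ≥ λ²/3.2
μ² - 7.7μ - 59.29/3.2 ≥ 0  →  μ² - 7.7μ - 18.52812 ≥ 0
Quadratic formula (positive root): μ = [λ + √(λ² + 4×18.52812)]/2
Discriminant: 59.29 + 4×18.52812 = 133.4025, √133.4025 = 11.5500
μ ≥ (7.7 + 11.5500)/2 = 9.6250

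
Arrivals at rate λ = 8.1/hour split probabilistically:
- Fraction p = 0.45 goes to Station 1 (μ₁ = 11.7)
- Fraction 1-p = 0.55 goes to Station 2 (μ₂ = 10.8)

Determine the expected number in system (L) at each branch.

Effective rates: λ₁ = 8.1×0.45 = 3.645, λ₂ = 8.1×0.55 = 4.455
Station 1: ρ₁ = 3.645/11.7 = 0.31154, L₁ = ρ₁/(1-ρ₁) = 0.31154/(1-0.31154) = 0.4525
Station 2: ρ₂ = 4.455/10.8 = 0.4125, L₂ = ρ₂/(1-ρ₂) = 0.4125/(1-0.4125) = 0.7021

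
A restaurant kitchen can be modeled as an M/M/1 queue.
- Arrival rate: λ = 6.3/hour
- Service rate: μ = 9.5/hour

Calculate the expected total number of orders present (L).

ρ = λ/μ = 6.3/9.5 = 0.6632
For M/M/1: L = λ/(μ-λ)
L = 6.3/(9.5-6.3) = 6.3/3.20
L = 1.9687 orders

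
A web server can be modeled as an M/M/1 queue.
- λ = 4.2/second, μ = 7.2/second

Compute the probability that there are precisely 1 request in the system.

ρ = λ/μ = 4.2/7.2 = 0.5833
P(n) = (1-ρ)ρⁿ
P(1) = (1-0.5833) × 0.5833^1
P(1) = 0.4167 × 0.5833
P(1) = 0.2431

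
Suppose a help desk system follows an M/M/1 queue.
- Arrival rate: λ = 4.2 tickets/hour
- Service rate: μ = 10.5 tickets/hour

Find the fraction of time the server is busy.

Server utilization: ρ = λ/μ
ρ = 4.2/10.5 = 0.4000
The server is busy 40.00% of the time.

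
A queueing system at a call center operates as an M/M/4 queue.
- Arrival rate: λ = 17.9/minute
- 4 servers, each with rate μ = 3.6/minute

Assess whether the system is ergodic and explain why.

Stability requires ρ = λ/(cμ) < 1
ρ = 17.9/(4 × 3.6) = 17.9/14.40 = 1.2431
Since 1.2431 ≥ 1, the system is UNSTABLE.
Need c > λ/μ = 17.9/3.6 = 4.97.
Minimum servers needed: c = 5.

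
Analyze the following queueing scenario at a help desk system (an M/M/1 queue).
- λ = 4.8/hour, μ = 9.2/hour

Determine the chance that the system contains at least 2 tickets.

ρ = λ/μ = 4.8/9.2 = 0.5217
P(N ≥ n) = ρⁿ
P(N ≥ 2) = 0.5217^2
P(N ≥ 2) = 0.2722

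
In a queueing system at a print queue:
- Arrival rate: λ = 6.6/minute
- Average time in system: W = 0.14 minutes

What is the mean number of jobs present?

Little's Law: L = λW
L = 6.6 × 0.14 = 0.9240 jobs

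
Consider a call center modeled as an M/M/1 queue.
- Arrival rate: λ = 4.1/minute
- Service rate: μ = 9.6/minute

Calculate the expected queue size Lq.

ρ = λ/μ = 4.1/9.6 = 0.4271
For M/M/1: Lq = λ²/(μ(μ-λ))
Lq = 16.81/(9.6 × 5.50)
Lq = 0.3184 calls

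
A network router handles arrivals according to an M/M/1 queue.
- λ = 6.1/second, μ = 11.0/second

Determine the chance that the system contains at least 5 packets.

ρ = λ/μ = 6.1/11.0 = 0.55455
P(N ≥ n) = ρⁿ
P(N ≥ 5) = 0.55455^5
P(N ≥ 5) = 0.05244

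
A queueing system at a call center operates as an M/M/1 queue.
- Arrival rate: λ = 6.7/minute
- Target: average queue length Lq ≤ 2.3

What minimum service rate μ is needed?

For M/M/1: Lq = λ²/(μ(μ-λ))
Need Lq ≤ 2.3, i.e. μ(μ-λ) ≥ λ²/2.3
μ² - 6.7μ - 44.89/2.3 ≥ 0  →  μ² - 6.7μ - 19.5174 ≥ 0
Quadratic formula (positive root): μ = [λ + √(λ² + 4×19.5174)]/2
Discriminant: 44.89 + 4×19.5174 = 122.9596, √122.9596 = 11.08871
μ ≥ (6.7 + 11.08871)/2 = 8.8944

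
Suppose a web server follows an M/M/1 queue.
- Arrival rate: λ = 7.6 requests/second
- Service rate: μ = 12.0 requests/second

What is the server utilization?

Server utilization: ρ = λ/μ
ρ = 7.6/12.0 = 0.6333
The server is busy 63.33% of the time.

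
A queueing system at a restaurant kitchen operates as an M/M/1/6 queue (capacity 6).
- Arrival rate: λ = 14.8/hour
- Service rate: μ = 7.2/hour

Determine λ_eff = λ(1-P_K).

ρ = λ/μ = 14.8/7.2 = 2.055556
P₀ = (1-ρ)/(1-ρ^(K+1)) = (1-2.055556)/(1-2.055556^7) = -1.0556/-154.0619 = 0.006852
P_K = P₀×ρ^K = 0.0068515 × 2.055556^6 = 0.0068515 × 75.4355 = 0.5168
λ_eff = λ(1-P_K) = 14.8 × (1 - 0.516847) = 14.8 × 0.483153 = 7.1507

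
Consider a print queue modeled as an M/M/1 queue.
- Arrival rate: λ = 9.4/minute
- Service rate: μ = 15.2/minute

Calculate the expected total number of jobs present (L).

ρ = λ/μ = 9.4/15.2 = 0.6184
For M/M/1: L = λ/(μ-λ)
L = 9.4/(15.2-9.4) = 9.4/5.80
L = 1.6207 jobs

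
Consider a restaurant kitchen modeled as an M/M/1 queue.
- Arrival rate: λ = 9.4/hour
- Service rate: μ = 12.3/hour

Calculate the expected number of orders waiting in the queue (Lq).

ρ = λ/μ = 9.4/12.3 = 0.7642
For M/M/1: Lq = λ²/(μ(μ-λ))
Lq = 88.36/(12.3 × 2.90)
Lq = 2.4772 orders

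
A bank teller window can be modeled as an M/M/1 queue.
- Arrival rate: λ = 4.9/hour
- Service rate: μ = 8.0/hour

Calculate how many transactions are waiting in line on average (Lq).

ρ = λ/μ = 4.9/8.0 = 0.6125
For M/M/1: Lq = λ²/(μ(μ-λ))
Lq = 24.01/(8.0 × 3.10)
Lq = 0.9681 transactions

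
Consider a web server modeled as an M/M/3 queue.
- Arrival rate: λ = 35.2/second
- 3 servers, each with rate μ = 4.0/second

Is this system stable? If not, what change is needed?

Stability requires ρ = λ/(cμ) < 1
ρ = 35.2/(3 × 4.0) = 35.2/12.00 = 2.9333
Since 2.9333 ≥ 1, the system is UNSTABLE.
Need c > λ/μ = 35.2/4.0 = 8.80.
Minimum servers needed: c = 9.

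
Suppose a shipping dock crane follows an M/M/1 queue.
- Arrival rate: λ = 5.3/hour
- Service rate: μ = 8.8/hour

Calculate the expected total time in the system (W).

First, compute utilization: ρ = λ/μ = 5.3/8.8 = 0.6023
For M/M/1: W = 1/(μ-λ)
W = 1/(8.8-5.3) = 1/3.50
W = 0.2857 hours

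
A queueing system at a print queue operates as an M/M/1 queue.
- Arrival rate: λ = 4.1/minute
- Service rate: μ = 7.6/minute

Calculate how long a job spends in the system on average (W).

First, compute utilization: ρ = λ/μ = 4.1/7.6 = 0.5395
For M/M/1: W = 1/(μ-λ)
W = 1/(7.6-4.1) = 1/3.50
W = 0.2857 minutes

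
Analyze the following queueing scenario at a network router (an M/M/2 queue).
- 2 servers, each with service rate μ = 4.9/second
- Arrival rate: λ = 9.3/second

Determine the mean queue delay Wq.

Traffic intensity: ρ = λ/(cμ) = 9.3/(2×4.9) = 0.9490
Since ρ = 0.9490 < 1, system is stable.
Offered load a = λ/μ = cρ = 9.3/4.9 = 1.8980
P₀ = [ Σₙ₌₀^1 aⁿ/n! + a^2/(2!(1-ρ)) ]⁻¹
Σ = a^0/0! + a^1/1! = 1.0000 + 1.8980 = 2.8980
a^2/(2!(1-ρ)) = 3.602249/(2 × 0.05102041) = 35.3020
P₀ = 1/(2.8980 + 35.3020) = 0.02618
Lq = P₀·a^2·ρ / (2!(1-ρ)²) = 0.0261780 × 3.60225 × 0.948980 / (2 × 0.00260308) = 17.1890
Wq = Lq/λ = 17.1890/9.3 = 1.8483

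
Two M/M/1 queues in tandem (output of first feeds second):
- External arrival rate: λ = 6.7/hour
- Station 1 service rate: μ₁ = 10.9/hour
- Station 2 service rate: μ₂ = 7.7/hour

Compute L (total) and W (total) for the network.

By Jackson's theorem, each station behaves as independent M/M/1.
Station 1: ρ₁ = 6.7/10.9 = 0.6147, L₁ = ρ₁/(1-ρ₁) = λ/(μ₁-λ) = 6.7/4.20 = 1.5952
Station 2: ρ₂ = 6.7/7.7 = 0.8701, L₂ = ρ₂/(1-ρ₂) = λ/(μ₂-λ) = 6.7/1.00 = 6.7000
Total: L = L₁ + L₂ = 1.5952 + 6.7000 = 8.2952
W = L/λ = 8.2952/6.7 = 1.2381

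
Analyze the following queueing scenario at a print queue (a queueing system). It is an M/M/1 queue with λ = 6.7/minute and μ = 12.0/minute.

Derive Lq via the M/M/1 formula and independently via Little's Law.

Method 1 (direct): Lq = λ²/(μ(μ-λ)) = 44.89/(12.0 × 5.30) = 0.7058

Method 2 (Little's Law):
W = 1/(μ-λ) = 1/5.30 = 0.18868
Wq = W - 1/μ = 0.18868 - 0.083333 = 0.10535
Lq = λWq = 6.7 × 0.10535 = 0.7058 ✔ (matches Method 1)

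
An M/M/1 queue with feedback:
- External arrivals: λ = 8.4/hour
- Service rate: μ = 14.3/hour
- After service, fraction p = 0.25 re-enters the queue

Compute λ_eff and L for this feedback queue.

Effective arrival rate: λ_eff = λ/(1-p) = 8.4/(1-0.25) = 8.4/0.75 = 11.2000
ρ = λ_eff/μ = 11.2000/14.3 = 0.783217
L = ρ/(1-ρ) = 0.783217/(1-0.783217) = 3.6129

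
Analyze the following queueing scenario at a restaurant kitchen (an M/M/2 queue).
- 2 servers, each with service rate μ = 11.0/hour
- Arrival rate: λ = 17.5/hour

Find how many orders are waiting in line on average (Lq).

Traffic intensity: ρ = λ/(cμ) = 17.5/(2×11.0) = 0.7955
Since ρ = 0.7955 < 1, system is stable.
Offered load a = λ/μ = cρ = 17.5/11.0 = 1.5909
P₀ = [ Σₙ₌₀^1 aⁿ/n! + a^2/(2!(1-ρ)) ]⁻¹
Σ = a^0/0! + a^1/1! = 1.0000 + 1.5909 = 2.5909
a^2/(2!(1-ρ)) = 2.53099/(2 × 0.204545) = 6.1869
P₀ = 1/(2.5909 + 6.1869) = 0.1139
Lq = P₀·a^2·ρ / (2!(1-ρ)²) = 0.113924 × 2.53099 × 0.795455 / (2 × 0.0418388) = 2.7410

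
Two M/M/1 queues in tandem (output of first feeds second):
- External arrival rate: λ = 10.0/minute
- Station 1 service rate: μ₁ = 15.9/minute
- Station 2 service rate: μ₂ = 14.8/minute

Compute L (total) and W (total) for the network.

By Jackson's theorem, each station behaves as independent M/M/1.
Station 1: ρ₁ = 10.0/15.9 = 0.6289, L₁ = ρ₁/(1-ρ₁) = λ/(μ₁-λ) = 10.0/5.90 = 1.6949
Station 2: ρ₂ = 10.0/14.8 = 0.6757, L₂ = ρ₂/(1-ρ₂) = λ/(μ₂-λ) = 10.0/4.80 = 2.0833
Total: L = L₁ + L₂ = 1.6949 + 2.0833 = 3.7782
W = L/λ = 3.7782/10.0 = 0.3778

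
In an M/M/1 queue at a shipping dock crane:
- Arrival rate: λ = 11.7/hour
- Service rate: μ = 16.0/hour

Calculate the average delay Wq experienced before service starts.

First, compute utilization: ρ = λ/μ = 11.7/16.0 = 0.7312
For M/M/1: Wq = λ/(μ(μ-λ))
Wq = 11.7/(16.0 × (16.0-11.7))
Wq = 11.7/(16.0 × 4.30)
Wq = 0.1701 hours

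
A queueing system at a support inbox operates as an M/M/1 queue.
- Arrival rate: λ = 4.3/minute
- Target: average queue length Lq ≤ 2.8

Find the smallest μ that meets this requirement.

For M/M/1: Lq = λ²/(μ(μ-λ))
Need Lq ≤ 2.8, i.e. μ(μ-λ) ≥ λ²/2.8
μ² - 4.3μ - 18.49/2.8 ≥ 0  →  μ² - 4.3μ - 6.60357 ≥ 0
Quadratic formula (positive root): μ = [λ + √(λ² + 4×6.60357)]/2
Discriminant: 18.49 + 4×6.60357 = 44.9043, √44.9043 = 6.70107
μ ≥ (4.3 + 6.70107)/2 = 5.5005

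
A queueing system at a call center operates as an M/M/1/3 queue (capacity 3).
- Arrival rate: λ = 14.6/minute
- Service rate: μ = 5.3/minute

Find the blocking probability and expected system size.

ρ = λ/μ = 14.6/5.3 = 2.7547
P₀ = (1-ρ)/(1-ρ^(K+1)) = (1-2.7547)/(1-2.7547^4) = -1.7547/-56.5834 = 0.03101
P_K = P₀×ρ^K = 0.03101 × 2.7547^3 = 0.03101 × 20.9037 = 0.6482
Blocking probability P_3 = 0.6482 (64.82%)
L = ρ[1 - (K+1)ρ^K + Kρ^(K+1)] / [(1-ρ)(1-ρ^(K+1))]
L = 2.7547 × (1 - 4×20.9037 + 3×57.5834) / ((1 - 2.7547) × (1 - 57.5834)) = 2.5008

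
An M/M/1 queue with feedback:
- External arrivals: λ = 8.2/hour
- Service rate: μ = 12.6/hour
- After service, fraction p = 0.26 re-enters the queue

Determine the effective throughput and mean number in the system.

Effective arrival rate: λ_eff = λ/(1-p) = 8.2/(1-0.26) = 8.2/0.74 = 11.08108
ρ = λ_eff/μ = 11.08108/12.6 = 0.879451
L = ρ/(1-ρ) = 0.879451/(1-0.879451) = 7.2954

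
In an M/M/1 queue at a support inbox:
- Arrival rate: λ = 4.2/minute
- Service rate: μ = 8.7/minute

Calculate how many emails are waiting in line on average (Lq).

ρ = λ/μ = 4.2/8.7 = 0.4828
For M/M/1: Lq = λ²/(μ(μ-λ))
Lq = 17.64/(8.7 × 4.50)
Lq = 0.4506 emails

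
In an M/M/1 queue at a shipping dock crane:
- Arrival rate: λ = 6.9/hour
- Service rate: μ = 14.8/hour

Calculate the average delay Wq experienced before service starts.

First, compute utilization: ρ = λ/μ = 6.9/14.8 = 0.4662
For M/M/1: Wq = λ/(μ(μ-λ))
Wq = 6.9/(14.8 × (14.8-6.9))
Wq = 6.9/(14.8 × 7.90)
Wq = 0.05901 hours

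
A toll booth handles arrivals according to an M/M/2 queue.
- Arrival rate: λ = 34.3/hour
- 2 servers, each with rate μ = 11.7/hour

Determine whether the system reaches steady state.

Stability requires ρ = λ/(cμ) < 1
ρ = 34.3/(2 × 11.7) = 34.3/23.40 = 1.4658
Since 1.4658 ≥ 1, the system is UNSTABLE.
Need c > λ/μ = 34.3/11.7 = 2.93.
Minimum servers needed: c = 3.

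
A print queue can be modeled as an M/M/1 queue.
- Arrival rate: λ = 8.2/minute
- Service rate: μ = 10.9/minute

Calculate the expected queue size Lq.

ρ = λ/μ = 8.2/10.9 = 0.7523
For M/M/1: Lq = λ²/(μ(μ-λ))
Lq = 67.24/(10.9 × 2.70)
Lq = 2.2847 jobs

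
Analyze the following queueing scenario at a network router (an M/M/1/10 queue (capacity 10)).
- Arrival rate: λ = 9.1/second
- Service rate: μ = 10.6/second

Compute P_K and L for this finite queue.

ρ = λ/μ = 9.1/10.6 = 0.85849
P₀ = (1-ρ)/(1-ρ^(K+1)) = (1-0.85849)/(1-0.85849^11) = 0.1415/0.8133 = 0.1740
P_K = P₀×ρ^K = 0.1740 × 0.85849^10 = 0.1740 × 0.2174 = 0.03783
Blocking probability P_10 = 0.03783 (3.78%)
L = ρ[1 - (K+1)ρ^K + Kρ^(K+1)] / [(1-ρ)(1-ρ^(K+1))]
L = 0.85849 × (1 - 11×0.2174465 + 10×0.1866756) / ((1 - 0.85849) × (1 - 0.1866756)) = 3.5419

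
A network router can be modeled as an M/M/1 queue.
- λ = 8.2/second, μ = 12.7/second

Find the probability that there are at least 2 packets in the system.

ρ = λ/μ = 8.2/12.7 = 0.6457
P(N ≥ n) = ρⁿ
P(N ≥ 2) = 0.6457^2
P(N ≥ 2) = 0.4169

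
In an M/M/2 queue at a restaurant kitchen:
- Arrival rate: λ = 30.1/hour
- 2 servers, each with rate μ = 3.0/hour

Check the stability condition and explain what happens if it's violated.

Stability requires ρ = λ/(cμ) < 1
ρ = 30.1/(2 × 3.0) = 30.1/6.00 = 5.0167
Since 5.0167 ≥ 1, the system is UNSTABLE.
Need c > λ/μ = 30.1/3.0 = 10.03.
Minimum servers needed: c = 11.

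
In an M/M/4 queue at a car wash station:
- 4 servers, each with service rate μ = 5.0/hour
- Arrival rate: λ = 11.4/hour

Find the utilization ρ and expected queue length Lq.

Traffic intensity: ρ = λ/(cμ) = 11.4/(4×5.0) = 0.5700
Since ρ = 0.5700 < 1, system is stable.
Offered load a = λ/μ = cρ = 11.4/5.0 = 2.2800
P₀ = [ Σₙ₌₀^3 aⁿ/n! + a^4/(4!(1-ρ)) ]⁻¹
Σ = a^0/0! + a^1/1! + a^2/2! + a^3/3! = 1.0000 + 2.2800 + 2.5992 + 1.9754 = 7.8546
a^4/(4!(1-ρ)) = 27.0234/(24 × 0.4300) = 2.6185
P₀ = 1/(7.8546 + 2.6185) = 0.09548
Lq = P₀·a^4·ρ / (4!(1-ρ)²) = 0.09548 × 27.0234 × 0.5700 / (24 × 0.1849) = 0.3314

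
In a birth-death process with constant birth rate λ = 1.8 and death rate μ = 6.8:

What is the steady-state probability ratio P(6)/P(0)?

For constant rates: P(n)/P(0) = (λ/μ)^n
P(6)/P(0) = (1.8/6.8)^6 = 0.2647^6 = 0.0003440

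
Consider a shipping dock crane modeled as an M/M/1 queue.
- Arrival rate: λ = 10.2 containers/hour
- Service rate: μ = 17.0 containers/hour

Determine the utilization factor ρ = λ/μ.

Server utilization: ρ = λ/μ
ρ = 10.2/17.0 = 0.6000
The server is busy 60.00% of the time.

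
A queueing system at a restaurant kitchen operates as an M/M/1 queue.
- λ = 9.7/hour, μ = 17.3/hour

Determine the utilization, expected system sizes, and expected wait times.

Step 1: ρ = λ/μ = 9.7/17.3 = 0.5607
Step 2: L = λ/(μ-λ) = 9.7/7.60 = 1.2763
Step 3: Lq = λ²/(μ(μ-λ)) = 94.09/(17.3×7.60) = 0.7156
Step 4: W = 1/(μ-λ) = 1/7.60 = 0.13158
Step 5: Wq = λ/(μ(μ-λ)) = 9.7/(17.3×7.60) = 0.07378
Step 6: P(0) = 1-ρ = 0.4393
Verify: L = λW = 9.7×0.13158 = 1.2763 ✔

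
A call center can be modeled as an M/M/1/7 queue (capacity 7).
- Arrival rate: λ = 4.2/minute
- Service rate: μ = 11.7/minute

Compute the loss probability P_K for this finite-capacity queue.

ρ = λ/μ = 4.2/11.7 = 0.35897
P₀ = (1-ρ)/(1-ρ^(K+1)) = (1-0.35897)/(1-0.35897^8) = 0.6410/0.9997 = 0.6412
P_K = P₀×ρ^K = 0.6412 × 0.35897^7 = 0.6412 × 0.0007681 = 0.0004925
Blocking probability = 0.04925%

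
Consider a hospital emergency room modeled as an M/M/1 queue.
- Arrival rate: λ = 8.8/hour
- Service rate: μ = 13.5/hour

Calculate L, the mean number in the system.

ρ = λ/μ = 8.8/13.5 = 0.6519
For M/M/1: L = λ/(μ-λ)
L = 8.8/(13.5-8.8) = 8.8/4.70
L = 1.8723 patients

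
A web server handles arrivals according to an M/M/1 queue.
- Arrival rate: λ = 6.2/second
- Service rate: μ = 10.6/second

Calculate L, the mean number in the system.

ρ = λ/μ = 6.2/10.6 = 0.5849
For M/M/1: L = λ/(μ-λ)
L = 6.2/(10.6-6.2) = 6.2/4.40
L = 1.4091 requests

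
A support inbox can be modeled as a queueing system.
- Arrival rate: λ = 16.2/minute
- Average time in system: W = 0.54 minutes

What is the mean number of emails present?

Little's Law: L = λW
L = 16.2 × 0.54 = 8.7480 emails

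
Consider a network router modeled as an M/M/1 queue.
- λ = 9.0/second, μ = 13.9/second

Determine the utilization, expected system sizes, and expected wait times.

Step 1: ρ = λ/μ = 9.0/13.9 = 0.6475
Step 2: L = λ/(μ-λ) = 9.0/4.90 = 1.8367
Step 3: Lq = λ²/(μ(μ-λ)) = 81.00/(13.9×4.90) = 1.1893
Step 4: W = 1/(μ-λ) = 1/4.90 = 0.20408
Step 5: Wq = λ/(μ(μ-λ)) = 9.0/(13.9×4.90) = 0.1321
Step 6: P(0) = 1-ρ = 0.3525
Verify: L = λW = 9.0×0.20408 = 1.8367 ✔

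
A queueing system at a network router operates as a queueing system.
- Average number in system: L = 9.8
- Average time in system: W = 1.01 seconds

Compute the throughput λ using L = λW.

Little's Law: L = λW, so λ = L/W
λ = 9.8/1.01 = 9.7030 packets/second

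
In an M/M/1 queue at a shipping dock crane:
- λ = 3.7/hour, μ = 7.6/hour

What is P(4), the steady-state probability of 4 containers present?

ρ = λ/μ = 3.7/7.6 = 0.48684
P(n) = (1-ρ)ρⁿ
P(4) = (1-0.48684) × 0.48684^4
P(4) = 0.5132 × 0.05618
P(4) = 0.02883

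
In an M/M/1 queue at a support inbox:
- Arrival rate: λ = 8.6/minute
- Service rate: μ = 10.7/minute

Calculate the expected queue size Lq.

ρ = λ/μ = 8.6/10.7 = 0.8037
For M/M/1: Lq = λ²/(μ(μ-λ))
Lq = 73.96/(10.7 × 2.10)
Lq = 3.2915 emails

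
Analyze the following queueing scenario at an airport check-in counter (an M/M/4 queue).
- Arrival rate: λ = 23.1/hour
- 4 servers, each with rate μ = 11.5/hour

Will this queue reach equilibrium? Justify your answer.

Stability requires ρ = λ/(cμ) < 1
ρ = 23.1/(4 × 11.5) = 23.1/46.00 = 0.5022
Since 0.5022 < 1, the system is STABLE.
The servers are busy 50.22% of the time.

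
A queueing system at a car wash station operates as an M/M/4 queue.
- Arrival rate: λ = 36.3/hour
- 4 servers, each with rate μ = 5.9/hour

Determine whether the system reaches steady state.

Stability requires ρ = λ/(cμ) < 1
ρ = 36.3/(4 × 5.9) = 36.3/23.60 = 1.5381
Since 1.5381 ≥ 1, the system is UNSTABLE.
Need c > λ/μ = 36.3/5.9 = 6.15.
Minimum servers needed: c = 7.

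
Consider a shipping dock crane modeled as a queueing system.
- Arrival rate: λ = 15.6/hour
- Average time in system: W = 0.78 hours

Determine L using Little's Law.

Little's Law: L = λW
L = 15.6 × 0.78 = 12.1680 containers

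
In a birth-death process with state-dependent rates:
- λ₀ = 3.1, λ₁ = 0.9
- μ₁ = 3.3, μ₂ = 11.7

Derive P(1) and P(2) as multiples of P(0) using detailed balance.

Balance equations:
State 0: λ₀P₀ = μ₁P₁ → P₁ = (λ₀/μ₁)P₀ = (3.1/3.3)P₀ = 0.9394P₀
State 1: P₂ = (λ₀λ₁)/(μ₁μ₂)P₀ = (3.1×0.9)/(3.3×11.7)P₀ = 0.07226P₀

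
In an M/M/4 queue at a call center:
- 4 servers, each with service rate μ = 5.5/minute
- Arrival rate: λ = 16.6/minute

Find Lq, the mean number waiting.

Traffic intensity: ρ = λ/(cμ) = 16.6/(4×5.5) = 0.7545
Since ρ = 0.7545 < 1, system is stable.
Offered load a = λ/μ = cρ = 16.6/5.5 = 3.0182
P₀ = [ Σₙ₌₀^3 aⁿ/n! + a^4/(4!(1-ρ)) ]⁻¹
Σ = a^0/0! + a^1/1! + a^2/2! + a^3/3! = 1.0000 + 3.0182 + 4.5547 + 4.5823 = 13.1552
a^4/(4!(1-ρ)) = 82.9816/(24 × 0.245455) = 14.0864
P₀ = 1/(13.1552 + 14.0864) = 0.03671
Lq = P₀·a^4·ρ / (4!(1-ρ)²) = 0.036709 × 82.9816 × 0.75455 / (24 × 0.060248) = 1.5896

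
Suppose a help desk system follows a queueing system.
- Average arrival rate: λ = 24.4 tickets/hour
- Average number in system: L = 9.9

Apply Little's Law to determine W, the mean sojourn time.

Little's Law: L = λW, so W = L/λ
W = 9.9/24.4 = 0.4057 hours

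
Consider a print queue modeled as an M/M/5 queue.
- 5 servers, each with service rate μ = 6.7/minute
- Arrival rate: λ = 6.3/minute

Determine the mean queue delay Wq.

Traffic intensity: ρ = λ/(cμ) = 6.3/(5×6.7) = 0.1881
Since ρ = 0.1881 < 1, system is stable.
Offered load a = λ/μ = cρ = 6.3/6.7 = 0.9403
P₀ = [ Σₙ₌₀^4 aⁿ/n! + a^5/(5!(1-ρ)) ]⁻¹
Σ = a^0/0! + a^1/1! + a^2/2! + a^3/3! + a^4/4! = 1.0000 + 0.94030 + 0.44208 + 0.13856 + 0.032573 = 2.5535
a^5/(5!(1-ρ)) = 0.73507/(120 × 0.81194) = 0.007544
P₀ = 1/(2.5535 + 0.007544) = 0.3905
Lq = P₀·a^5·ρ / (5!(1-ρ)²) = 0.39046 × 0.73507 × 0.18806 / (120 × 0.65925) = 0.0006823
Wq = Lq/λ = 0.0006823/6.3 = 0.0001083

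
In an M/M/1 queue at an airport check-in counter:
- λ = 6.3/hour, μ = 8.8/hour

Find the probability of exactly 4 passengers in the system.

ρ = λ/μ = 6.3/8.8 = 0.71591
P(n) = (1-ρ)ρⁿ
P(4) = (1-0.71591) × 0.71591^4
P(4) = 0.2841 × 0.2627
P(4) = 0.07463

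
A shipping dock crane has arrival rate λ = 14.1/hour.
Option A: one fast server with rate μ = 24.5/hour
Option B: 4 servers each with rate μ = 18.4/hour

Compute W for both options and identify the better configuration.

Option A: single server μ = 24.5 (M/M/1)
  ρ_A = 14.1/24.5 = 0.5755
  W_A = 1/(μ-λ) = 1/(24.5-14.1) = 1/10.40 = 0.09615

Option B: 4 servers μ = 18.4 (M/M/4)
  ρ_B = λ/(cμ) = 14.1/(4×18.4) = 0.1916
  Offered load a = λ/μ = cρ = 14.1/18.4 = 0.7663
  P₀ = [ Σₙ₌₀^3 aⁿ/n! + a^4/(4!(1-ρ)) ]⁻¹
  Σ = a^0/0! + a^1/1! + a^2/2! + a^3/3! = 1.0000 + 0.7663 + 0.2936 + 0.07500 = 2.1349
  a^4/(4!(1-ρ)) = 0.3448/(24 × 0.8084) = 0.01777
  P₀ = 1/(2.1349 + 0.01777) = 0.4645
  Lq = P₀·a^4·ρ / (4!(1-ρ)²) = 0.464536 × 0.344830 × 0.191576 / (24 × 0.653549) = 0.001956
  Wq_B = Lq/λ = 0.0019565/14.1 = 0.0001388
  W_B = Wq_B + 1/μ = 0.0001388 + 0.05435 = 0.05449

Since W_B = 0.05449 < W_A = 0.09615, Option B (multiple servers) has the shorter time in system.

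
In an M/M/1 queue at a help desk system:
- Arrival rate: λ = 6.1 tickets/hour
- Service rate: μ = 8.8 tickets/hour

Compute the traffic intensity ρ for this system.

Server utilization: ρ = λ/μ
ρ = 6.1/8.8 = 0.6932
The server is busy 69.32% of the time.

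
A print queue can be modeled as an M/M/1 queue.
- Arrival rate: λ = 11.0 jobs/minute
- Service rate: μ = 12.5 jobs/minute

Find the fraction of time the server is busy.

Server utilization: ρ = λ/μ
ρ = 11.0/12.5 = 0.8800
The server is busy 88.00% of the time.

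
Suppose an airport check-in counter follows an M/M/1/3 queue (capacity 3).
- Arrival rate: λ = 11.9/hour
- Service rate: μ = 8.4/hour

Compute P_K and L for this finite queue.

ρ = λ/μ = 11.9/8.4 = 1.4167
P₀ = (1-ρ)/(1-ρ^(K+1)) = (1-1.4167)/(1-1.4167^4) = -0.4167/-3.0282 = 0.1376
P_K = P₀×ρ^K = 0.1376 × 1.4167^3 = 0.1376 × 2.8434 = 0.3913
Blocking probability P_3 = 0.3913 (39.13%)
L = ρ[1 - (K+1)ρ^K + Kρ^(K+1)] / [(1-ρ)(1-ρ^(K+1))]
L = 1.4167 × (1 - 4×2.84337 + 3×4.02821) / ((1 - 1.4167) × (1 - 4.02821)) = 1.9211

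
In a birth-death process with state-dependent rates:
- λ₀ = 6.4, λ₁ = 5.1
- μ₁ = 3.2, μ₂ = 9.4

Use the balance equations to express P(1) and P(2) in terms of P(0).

Balance equations:
State 0: λ₀P₀ = μ₁P₁ → P₁ = (λ₀/μ₁)P₀ = (6.4/3.2)P₀ = 2.0000P₀
State 1: P₂ = (λ₀λ₁)/(μ₁μ₂)P₀ = (6.4×5.1)/(3.2×9.4)P₀ = 1.0851P₀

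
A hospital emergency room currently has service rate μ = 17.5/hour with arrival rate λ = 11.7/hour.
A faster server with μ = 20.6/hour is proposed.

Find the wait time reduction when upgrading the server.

System 1: ρ₁ = 11.7/17.5 = 0.6686, W₁ = 1/(17.5-11.7) = 0.17241
System 2: ρ₂ = 11.7/20.6 = 0.5680, W₂ = 1/(20.6-11.7) = 0.11236
Improvement: (W₁-W₂)/W₁ = (0.17241-0.11236)/0.17241 = 34.83%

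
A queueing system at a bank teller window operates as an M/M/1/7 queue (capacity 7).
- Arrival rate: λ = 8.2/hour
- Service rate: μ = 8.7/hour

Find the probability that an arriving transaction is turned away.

ρ = λ/μ = 8.2/8.7 = 0.94253
P₀ = (1-ρ)/(1-ρ^(K+1)) = (1-0.94253)/(1-0.94253^8) = 0.05747/0.3772 = 0.1524
P_K = P₀×ρ^K = 0.1524 × 0.94253^7 = 0.1524 × 0.6608 = 0.1007
Blocking probability = 10.07%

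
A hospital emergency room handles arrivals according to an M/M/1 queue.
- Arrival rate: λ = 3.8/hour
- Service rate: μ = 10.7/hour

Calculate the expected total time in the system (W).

First, compute utilization: ρ = λ/μ = 3.8/10.7 = 0.3551
For M/M/1: W = 1/(μ-λ)
W = 1/(10.7-3.8) = 1/6.90
W = 0.1449 hours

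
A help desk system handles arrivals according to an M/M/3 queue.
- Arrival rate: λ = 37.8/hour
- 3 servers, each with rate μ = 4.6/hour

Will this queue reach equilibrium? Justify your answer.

Stability requires ρ = λ/(cμ) < 1
ρ = 37.8/(3 × 4.6) = 37.8/13.80 = 2.7391
Since 2.7391 ≥ 1, the system is UNSTABLE.
Need c > λ/μ = 37.8/4.6 = 8.22.
Minimum servers needed: c = 9.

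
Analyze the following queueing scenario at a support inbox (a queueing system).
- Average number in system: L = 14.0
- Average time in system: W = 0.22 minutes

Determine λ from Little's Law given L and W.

Little's Law: L = λW, so λ = L/W
λ = 14.0/0.22 = 63.6364 emails/minute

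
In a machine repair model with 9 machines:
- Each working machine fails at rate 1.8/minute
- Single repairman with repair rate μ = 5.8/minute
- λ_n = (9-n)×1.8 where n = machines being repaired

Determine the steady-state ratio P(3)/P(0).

P(3)/P(0) = ∏_{i=0}^{3-1} λ_i/μ_{i+1}
= (9-0)×1.8/5.8 × (9-1)×1.8/5.8 × (9-2)×1.8/5.8
= 15.0648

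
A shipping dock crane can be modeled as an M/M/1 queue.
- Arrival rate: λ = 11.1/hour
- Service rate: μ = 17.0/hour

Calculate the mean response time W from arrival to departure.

First, compute utilization: ρ = λ/μ = 11.1/17.0 = 0.6529
For M/M/1: W = 1/(μ-λ)
W = 1/(17.0-11.1) = 1/5.90
W = 0.1695 hours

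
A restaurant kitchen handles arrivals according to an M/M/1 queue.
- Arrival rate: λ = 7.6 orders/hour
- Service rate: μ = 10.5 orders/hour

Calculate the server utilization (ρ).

Server utilization: ρ = λ/μ
ρ = 7.6/10.5 = 0.7238
The server is busy 72.38% of the time.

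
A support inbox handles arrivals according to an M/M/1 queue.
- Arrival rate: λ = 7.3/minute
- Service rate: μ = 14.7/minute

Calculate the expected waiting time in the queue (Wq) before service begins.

First, compute utilization: ρ = λ/μ = 7.3/14.7 = 0.4966
For M/M/1: Wq = λ/(μ(μ-λ))
Wq = 7.3/(14.7 × (14.7-7.3))
Wq = 7.3/(14.7 × 7.40)
Wq = 0.06711 minutes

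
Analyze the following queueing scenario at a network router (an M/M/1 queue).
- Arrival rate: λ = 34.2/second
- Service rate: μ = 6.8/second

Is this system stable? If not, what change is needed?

Stability requires ρ = λ/(cμ) < 1
ρ = 34.2/(1 × 6.8) = 34.2/6.80 = 5.0294
Since 5.0294 ≥ 1, the system is UNSTABLE.
Queue grows without bound. Need μ > λ = 34.2.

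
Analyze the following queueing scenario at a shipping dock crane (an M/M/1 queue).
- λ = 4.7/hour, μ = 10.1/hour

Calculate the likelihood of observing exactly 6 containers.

ρ = λ/μ = 4.7/10.1 = 0.46535
P(n) = (1-ρ)ρⁿ
P(6) = (1-0.46535) × 0.46535^6
P(6) = 0.53465 × 0.010155
P(6) = 0.005429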